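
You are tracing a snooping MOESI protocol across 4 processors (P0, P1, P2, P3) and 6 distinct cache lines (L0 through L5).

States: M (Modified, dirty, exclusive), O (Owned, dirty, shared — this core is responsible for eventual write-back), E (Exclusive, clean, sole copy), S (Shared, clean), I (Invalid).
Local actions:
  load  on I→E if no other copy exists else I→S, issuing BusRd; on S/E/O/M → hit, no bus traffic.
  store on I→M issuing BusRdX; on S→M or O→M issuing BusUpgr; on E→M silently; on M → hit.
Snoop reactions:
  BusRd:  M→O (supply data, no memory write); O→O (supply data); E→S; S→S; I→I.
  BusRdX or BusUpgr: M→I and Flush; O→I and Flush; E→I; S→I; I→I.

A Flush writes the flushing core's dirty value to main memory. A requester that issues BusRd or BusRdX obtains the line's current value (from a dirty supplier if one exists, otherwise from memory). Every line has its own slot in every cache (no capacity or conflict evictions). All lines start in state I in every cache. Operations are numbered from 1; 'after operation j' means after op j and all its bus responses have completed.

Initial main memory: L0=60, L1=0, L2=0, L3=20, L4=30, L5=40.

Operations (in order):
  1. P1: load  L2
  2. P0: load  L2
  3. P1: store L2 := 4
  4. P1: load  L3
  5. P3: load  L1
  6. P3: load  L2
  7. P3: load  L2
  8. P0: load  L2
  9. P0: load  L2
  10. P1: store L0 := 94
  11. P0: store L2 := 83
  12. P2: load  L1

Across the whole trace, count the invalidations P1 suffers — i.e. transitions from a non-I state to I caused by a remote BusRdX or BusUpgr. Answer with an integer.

[1] P1: load  L2 | P0:I, P1:E(0), P2:I, P3:I | bus: BusRd
[2] P0: load  L2 | P0:S(0), P1:S(0), P2:I, P3:I | bus: BusRd
[3] P1: store L2 := 4 | P0:I, P1:M(4), P2:I, P3:I | bus: BusUpgr
[4] P1: load  L3 | P0:I, P1:E(20), P2:I, P3:I | bus: BusRd
[5] P3: load  L1 | P0:I, P1:I, P2:I, P3:E(0) | bus: BusRd
[6] P3: load  L2 | P0:I, P1:O(4), P2:I, P3:S(4) | bus: BusRd
[7] P3: load  L2 | P0:I, P1:O(4), P2:I, P3:S(4) | bus: none
[8] P0: load  L2 | P0:S(4), P1:O(4), P2:I, P3:S(4) | bus: BusRd
[9] P0: load  L2 | P0:S(4), P1:O(4), P2:I, P3:S(4) | bus: none
[10] P1: store L0 := 94 | P0:I, P1:M(94), P2:I, P3:I | bus: BusRdX
[11] P0: store L2 := 83 | P0:M(83), P1:I, P2:I, P3:I | bus: BusUpgr,Flush
[12] P2: load  L1 | P0:I, P1:I, P2:S(0), P3:S(0) | bus: BusRd

invalidations = 1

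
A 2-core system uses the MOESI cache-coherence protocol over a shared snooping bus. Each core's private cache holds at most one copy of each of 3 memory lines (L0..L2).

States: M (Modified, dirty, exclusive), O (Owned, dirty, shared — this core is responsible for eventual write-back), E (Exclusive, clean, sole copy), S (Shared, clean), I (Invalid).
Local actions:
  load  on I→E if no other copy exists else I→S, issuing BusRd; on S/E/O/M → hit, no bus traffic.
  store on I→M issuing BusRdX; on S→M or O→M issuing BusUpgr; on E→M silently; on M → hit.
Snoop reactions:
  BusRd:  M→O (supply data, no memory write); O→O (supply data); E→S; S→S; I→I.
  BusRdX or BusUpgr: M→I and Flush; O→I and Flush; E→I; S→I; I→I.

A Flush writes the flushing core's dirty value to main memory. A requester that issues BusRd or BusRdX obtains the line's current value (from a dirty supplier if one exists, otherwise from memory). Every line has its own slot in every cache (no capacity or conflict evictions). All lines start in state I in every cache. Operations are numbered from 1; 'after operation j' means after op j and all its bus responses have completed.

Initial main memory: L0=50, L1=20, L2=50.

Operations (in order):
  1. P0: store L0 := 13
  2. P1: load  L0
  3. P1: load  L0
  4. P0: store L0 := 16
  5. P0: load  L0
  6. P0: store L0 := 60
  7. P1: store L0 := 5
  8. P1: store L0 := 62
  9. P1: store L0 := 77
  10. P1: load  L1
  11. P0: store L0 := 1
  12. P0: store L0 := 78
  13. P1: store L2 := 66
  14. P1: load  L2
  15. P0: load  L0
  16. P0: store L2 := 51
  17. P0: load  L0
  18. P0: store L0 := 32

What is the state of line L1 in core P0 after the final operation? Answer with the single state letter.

state = I

  op1 P0: store L0 := 13 → M/I on L0; bus BusRdX; mem=50
  op2 P1: load  L0 → O/S on L0; bus BusRd; mem=50
  op3 P1: load  L0 → O/S on L0; bus (none); mem=50
  op4 P0: store L0 := 16 → M/I on L0; bus BusUpgr; mem=50
  op5 P0: load  L0 → M/I on L0; bus (none); mem=50
  op6 P0: store L0 := 60 → M/I on L0; bus (none); mem=50
  op7 P1: store L0 := 5 → I/M on L0; bus BusRdX Flush; mem=60
  op8 P1: store L0 := 62 → I/M on L0; bus (none); mem=60
  op9 P1: store L0 := 77 → I/M on L0; bus (none); mem=60
  op10 P1: load  L1 → I/E on L1; bus BusRd; mem=20
  op11 P0: store L0 := 1 → M/I on L0; bus BusRdX Flush; mem=77
  op12 P0: store L0 := 78 → M/I on L0; bus (none); mem=77
  op13 P1: store L2 := 66 → I/M on L2; bus BusRdX; mem=50
  op14 P1: load  L2 → I/M on L2; bus (none); mem=50
  op15 P0: load  L0 → M/I on L0; bus (none); mem=77
  op16 P0: store L2 := 51 → M/I on L2; bus BusRdX Flush; mem=66
  op17 P0: load  L0 → M/I on L0; bus (none); mem=77
  op18 P0: store L0 := 32 → M/I on L0; bus (none); mem=77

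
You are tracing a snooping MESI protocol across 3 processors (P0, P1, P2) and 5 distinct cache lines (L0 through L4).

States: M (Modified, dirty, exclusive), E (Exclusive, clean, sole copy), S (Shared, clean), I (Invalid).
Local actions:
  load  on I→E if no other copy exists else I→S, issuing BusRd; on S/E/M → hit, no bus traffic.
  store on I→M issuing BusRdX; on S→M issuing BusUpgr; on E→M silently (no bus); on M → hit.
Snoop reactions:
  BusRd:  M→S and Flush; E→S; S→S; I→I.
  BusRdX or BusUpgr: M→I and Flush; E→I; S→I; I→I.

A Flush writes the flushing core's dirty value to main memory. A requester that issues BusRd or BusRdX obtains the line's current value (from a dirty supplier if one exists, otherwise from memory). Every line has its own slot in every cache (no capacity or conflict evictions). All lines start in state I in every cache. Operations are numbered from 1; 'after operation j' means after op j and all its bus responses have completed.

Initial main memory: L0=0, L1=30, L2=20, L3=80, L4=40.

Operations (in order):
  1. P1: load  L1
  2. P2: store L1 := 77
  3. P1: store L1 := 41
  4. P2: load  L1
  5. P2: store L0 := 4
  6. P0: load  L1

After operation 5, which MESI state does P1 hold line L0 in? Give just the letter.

1. P1: load  L1  bus=[BusRd]  L1: P0=I P1=E P2=I  mem[L1]=30
2. P2: store L1 := 77  bus=[BusRdX]  L1: P0=I P1=I P2=M  mem[L1]=30
3. P1: store L1 := 41  bus=[BusRdX,Flush]  L1: P0=I P1=M P2=I  mem[L1]=77
4. P2: load  L1  bus=[BusRd,Flush]  L1: P0=I P1=S P2=S  mem[L1]=41
5. P2: store L0 := 4  bus=[BusRdX]  L0: P0=I P1=I P2=M  mem[L0]=0
6. P0: load  L1  bus=[BusRd]  L1: P0=S P1=S P2=S  mem[L1]=41

state = I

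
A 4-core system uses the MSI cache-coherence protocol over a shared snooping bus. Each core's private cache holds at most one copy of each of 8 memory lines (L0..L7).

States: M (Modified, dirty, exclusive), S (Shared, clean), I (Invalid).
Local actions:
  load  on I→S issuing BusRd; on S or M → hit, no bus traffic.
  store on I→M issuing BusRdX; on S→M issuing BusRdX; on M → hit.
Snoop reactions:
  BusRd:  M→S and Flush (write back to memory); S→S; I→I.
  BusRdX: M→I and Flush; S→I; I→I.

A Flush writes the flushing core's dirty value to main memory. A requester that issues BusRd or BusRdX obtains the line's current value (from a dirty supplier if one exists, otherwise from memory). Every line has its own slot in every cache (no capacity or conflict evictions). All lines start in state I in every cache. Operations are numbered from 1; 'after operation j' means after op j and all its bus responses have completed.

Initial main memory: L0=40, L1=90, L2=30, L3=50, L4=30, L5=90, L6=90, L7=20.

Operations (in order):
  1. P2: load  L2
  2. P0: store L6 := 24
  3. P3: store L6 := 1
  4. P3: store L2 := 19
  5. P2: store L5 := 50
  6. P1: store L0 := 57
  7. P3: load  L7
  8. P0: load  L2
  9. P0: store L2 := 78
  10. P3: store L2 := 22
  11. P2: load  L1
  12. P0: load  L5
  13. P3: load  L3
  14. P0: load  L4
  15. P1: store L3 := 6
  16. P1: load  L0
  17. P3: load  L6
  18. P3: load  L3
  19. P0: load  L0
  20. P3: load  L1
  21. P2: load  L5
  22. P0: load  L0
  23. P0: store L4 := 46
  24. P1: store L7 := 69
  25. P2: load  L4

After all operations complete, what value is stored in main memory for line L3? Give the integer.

memory[L3] = 6

  op1 P2: load  L2 → I/I/S/I on L2; bus BusRd; mem=30
  op2 P0: store L6 := 24 → M/I/I/I on L6; bus BusRdX; mem=90
  op3 P3: store L6 := 1 → I/I/I/M on L6; bus BusRdX Flush; mem=24
  op4 P3: store L2 := 19 → I/I/I/M on L2; bus BusRdX; mem=30
  op5 P2: store L5 := 50 → I/I/M/I on L5; bus BusRdX; mem=90
  op6 P1: store L0 := 57 → I/M/I/I on L0; bus BusRdX; mem=40
  op7 P3: load  L7 → I/I/I/S on L7; bus BusRd; mem=20
  op8 P0: load  L2 → S/I/I/S on L2; bus BusRd Flush; mem=19
  op9 P0: store L2 := 78 → M/I/I/I on L2; bus BusRdX; mem=19
  op10 P3: store L2 := 22 → I/I/I/M on L2; bus BusRdX Flush; mem=78
  op11 P2: load  L1 → I/I/S/I on L1; bus BusRd; mem=90
  op12 P0: load  L5 → S/I/S/I on L5; bus BusRd Flush; mem=50
  op13 P3: load  L3 → I/I/I/S on L3; bus BusRd; mem=50
  op14 P0: load  L4 → S/I/I/I on L4; bus BusRd; mem=30
  op15 P1: store L3 := 6 → I/M/I/I on L3; bus BusRdX; mem=50
  op16 P1: load  L0 → I/M/I/I on L0; bus (none); mem=40
  op17 P3: load  L6 → I/I/I/M on L6; bus (none); mem=24
  op18 P3: load  L3 → I/S/I/S on L3; bus BusRd Flush; mem=6
  op19 P0: load  L0 → S/S/I/I on L0; bus BusRd Flush; mem=57
  op20 P3: load  L1 → I/I/S/S on L1; bus BusRd; mem=90
  op21 P2: load  L5 → S/I/S/I on L5; bus (none); mem=50
  op22 P0: load  L0 → S/S/I/I on L0; bus (none); mem=57
  op23 P0: store L4 := 46 → M/I/I/I on L4; bus BusRdX; mem=30
  op24 P1: store L7 := 69 → I/M/I/I on L7; bus BusRdX; mem=20
  op25 P2: load  L4 → S/I/S/I on L4; bus BusRd Flush; mem=46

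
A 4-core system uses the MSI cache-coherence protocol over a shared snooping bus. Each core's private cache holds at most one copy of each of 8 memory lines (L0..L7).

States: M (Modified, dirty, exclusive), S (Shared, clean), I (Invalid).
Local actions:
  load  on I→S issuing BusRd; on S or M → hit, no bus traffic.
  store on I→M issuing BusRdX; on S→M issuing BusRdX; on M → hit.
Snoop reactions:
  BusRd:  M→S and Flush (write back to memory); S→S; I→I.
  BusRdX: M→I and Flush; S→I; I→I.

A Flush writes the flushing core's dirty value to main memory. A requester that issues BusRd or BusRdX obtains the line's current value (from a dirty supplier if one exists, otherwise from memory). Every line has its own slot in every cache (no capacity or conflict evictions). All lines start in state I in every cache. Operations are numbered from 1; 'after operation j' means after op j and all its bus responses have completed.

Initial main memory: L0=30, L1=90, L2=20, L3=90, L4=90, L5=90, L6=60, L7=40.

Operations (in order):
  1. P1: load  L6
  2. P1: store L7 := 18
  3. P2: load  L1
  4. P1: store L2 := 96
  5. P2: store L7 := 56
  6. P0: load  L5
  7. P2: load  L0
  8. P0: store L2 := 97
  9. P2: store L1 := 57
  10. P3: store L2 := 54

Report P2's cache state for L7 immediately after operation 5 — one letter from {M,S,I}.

state = M

1. P1: load  L6  bus=[BusRd]  L6: P0=I P1=S P2=I P3=I  mem[L6]=60
2. P1: store L7 := 18  bus=[BusRdX]  L7: P0=I P1=M P2=I P3=I  mem[L7]=40
3. P2: load  L1  bus=[BusRd]  L1: P0=I P1=I P2=S P3=I  mem[L1]=90
4. P1: store L2 := 96  bus=[BusRdX]  L2: P0=I P1=M P2=I P3=I  mem[L2]=20
5. P2: store L7 := 56  bus=[BusRdX,Flush]  L7: P0=I P1=I P2=M P3=I  mem[L7]=18
6. P0: load  L5  bus=[BusRd]  L5: P0=S P1=I P2=I P3=I  mem[L5]=90
7. P2: load  L0  bus=[BusRd]  L0: P0=I P1=I P2=S P3=I  mem[L0]=30
8. P0: store L2 := 97  bus=[BusRdX,Flush]  L2: P0=M P1=I P2=I P3=I  mem[L2]=96
9. P2: store L1 := 57  bus=[BusRdX]  L1: P0=I P1=I P2=M P3=I  mem[L1]=90
10. P3: store L2 := 54  bus=[BusRdX,Flush]  L2: P0=I P1=I P2=I P3=M  mem[L2]=97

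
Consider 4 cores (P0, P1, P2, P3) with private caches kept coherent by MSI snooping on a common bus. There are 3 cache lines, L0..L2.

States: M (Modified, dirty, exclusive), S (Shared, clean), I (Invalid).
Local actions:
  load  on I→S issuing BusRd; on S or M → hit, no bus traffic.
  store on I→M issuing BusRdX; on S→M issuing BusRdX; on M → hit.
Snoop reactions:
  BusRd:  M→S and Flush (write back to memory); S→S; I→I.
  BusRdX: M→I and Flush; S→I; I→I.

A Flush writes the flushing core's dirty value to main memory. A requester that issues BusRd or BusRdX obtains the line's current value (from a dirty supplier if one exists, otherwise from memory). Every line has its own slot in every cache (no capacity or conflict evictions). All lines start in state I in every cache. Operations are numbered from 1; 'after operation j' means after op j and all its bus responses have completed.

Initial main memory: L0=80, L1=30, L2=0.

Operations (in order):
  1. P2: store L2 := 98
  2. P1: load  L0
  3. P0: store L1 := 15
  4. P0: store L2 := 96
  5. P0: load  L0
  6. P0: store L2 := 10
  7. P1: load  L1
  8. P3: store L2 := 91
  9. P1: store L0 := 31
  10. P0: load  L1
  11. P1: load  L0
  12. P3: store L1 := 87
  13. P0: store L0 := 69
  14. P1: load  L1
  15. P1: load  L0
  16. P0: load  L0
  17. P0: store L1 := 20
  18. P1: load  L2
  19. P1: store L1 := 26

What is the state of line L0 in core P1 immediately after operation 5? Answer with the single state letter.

  op1 P2: store L2 := 98 → I/I/M/I on L2; bus BusRdX; mem=0
  op2 P1: load  L0 → I/S/I/I on L0; bus BusRd; mem=80
  op3 P0: store L1 := 15 → M/I/I/I on L1; bus BusRdX; mem=30
  op4 P0: store L2 := 96 → M/I/I/I on L2; bus BusRdX Flush; mem=98
  op5 P0: load  L0 → S/S/I/I on L0; bus BusRd; mem=80
  op6 P0: store L2 := 10 → M/I/I/I on L2; bus (none); mem=98
  op7 P1: load  L1 → S/S/I/I on L1; bus BusRd Flush; mem=15
  op8 P3: store L2 := 91 → I/I/I/M on L2; bus BusRdX Flush; mem=10
  op9 P1: store L0 := 31 → I/M/I/I on L0; bus BusRdX; mem=80
  op10 P0: load  L1 → S/S/I/I on L1; bus (none); mem=15
  op11 P1: load  L0 → I/M/I/I on L0; bus (none); mem=80
  op12 P3: store L1 := 87 → I/I/I/M on L1; bus BusRdX; mem=15
  op13 P0: store L0 := 69 → M/I/I/I on L0; bus BusRdX Flush; mem=31
  op14 P1: load  L1 → I/S/I/S on L1; bus BusRd Flush; mem=87
  op15 P1: load  L0 → S/S/I/I on L0; bus BusRd Flush; mem=69
  op16 P0: load  L0 → S/S/I/I on L0; bus (none); mem=69
  op17 P0: store L1 := 20 → M/I/I/I on L1; bus BusRdX; mem=87
  op18 P1: load  L2 → I/S/I/S on L2; bus BusRd Flush; mem=91
  op19 P1: store L1 := 26 → I/M/I/I on L1; bus BusRdX Flush; mem=20

state = S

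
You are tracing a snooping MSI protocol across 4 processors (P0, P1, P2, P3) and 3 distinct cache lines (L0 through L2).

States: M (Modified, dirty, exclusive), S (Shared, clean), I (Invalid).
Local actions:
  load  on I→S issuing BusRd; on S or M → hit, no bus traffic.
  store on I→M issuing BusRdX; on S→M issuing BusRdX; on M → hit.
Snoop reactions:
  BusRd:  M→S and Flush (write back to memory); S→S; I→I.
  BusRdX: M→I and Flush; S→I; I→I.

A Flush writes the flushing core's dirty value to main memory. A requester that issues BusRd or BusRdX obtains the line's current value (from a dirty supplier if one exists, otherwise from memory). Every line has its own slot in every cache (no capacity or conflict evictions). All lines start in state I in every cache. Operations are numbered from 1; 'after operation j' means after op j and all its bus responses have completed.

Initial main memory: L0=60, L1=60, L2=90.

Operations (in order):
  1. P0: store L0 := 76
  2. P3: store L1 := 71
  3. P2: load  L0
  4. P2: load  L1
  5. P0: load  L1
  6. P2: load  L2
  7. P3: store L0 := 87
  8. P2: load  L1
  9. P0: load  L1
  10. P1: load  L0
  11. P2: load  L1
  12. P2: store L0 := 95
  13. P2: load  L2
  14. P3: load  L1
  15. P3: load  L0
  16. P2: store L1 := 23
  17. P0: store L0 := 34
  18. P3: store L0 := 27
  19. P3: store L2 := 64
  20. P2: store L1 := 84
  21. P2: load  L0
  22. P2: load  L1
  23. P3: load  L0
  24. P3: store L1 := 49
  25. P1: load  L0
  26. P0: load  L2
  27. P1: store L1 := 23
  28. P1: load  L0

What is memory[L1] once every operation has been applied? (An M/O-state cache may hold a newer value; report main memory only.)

memory[L1] = 49

  op1 P0: store L0 := 76 → M/I/I/I on L0; bus BusRdX; mem=60
  op2 P3: store L1 := 71 → I/I/I/M on L1; bus BusRdX; mem=60
  op3 P2: load  L0 → S/I/S/I on L0; bus BusRd Flush; mem=76
  op4 P2: load  L1 → I/I/S/S on L1; bus BusRd Flush; mem=71
  op5 P0: load  L1 → S/I/S/S on L1; bus BusRd; mem=71
  op6 P2: load  L2 → I/I/S/I on L2; bus BusRd; mem=90
  op7 P3: store L0 := 87 → I/I/I/M on L0; bus BusRdX; mem=76
  op8 P2: load  L1 → S/I/S/S on L1; bus (none); mem=71
  op9 P0: load  L1 → S/I/S/S on L1; bus (none); mem=71
  op10 P1: load  L0 → I/S/I/S on L0; bus BusRd Flush; mem=87
  op11 P2: load  L1 → S/I/S/S on L1; bus (none); mem=71
  op12 P2: store L0 := 95 → I/I/M/I on L0; bus BusRdX; mem=87
  op13 P2: load  L2 → I/I/S/I on L2; bus (none); mem=90
  op14 P3: load  L1 → S/I/S/S on L1; bus (none); mem=71
  op15 P3: load  L0 → I/I/S/S on L0; bus BusRd Flush; mem=95
  op16 P2: store L1 := 23 → I/I/M/I on L1; bus BusRdX; mem=71
  op17 P0: store L0 := 34 → M/I/I/I on L0; bus BusRdX; mem=95
  op18 P3: store L0 := 27 → I/I/I/M on L0; bus BusRdX Flush; mem=34
  op19 P3: store L2 := 64 → I/I/I/M on L2; bus BusRdX; mem=90
  op20 P2: store L1 := 84 → I/I/M/I on L1; bus (none); mem=71
  op21 P2: load  L0 → I/I/S/S on L0; bus BusRd Flush; mem=27
  op22 P2: load  L1 → I/I/M/I on L1; bus (none); mem=71
  op23 P3: load  L0 → I/I/S/S on L0; bus (none); mem=27
  op24 P3: store L1 := 49 → I/I/I/M on L1; bus BusRdX Flush; mem=84
  op25 P1: load  L0 → I/S/S/S on L0; bus BusRd; mem=27
  op26 P0: load  L2 → S/I/I/S on L2; bus BusRd Flush; mem=64
  op27 P1: store L1 := 23 → I/M/I/I on L1; bus BusRdX Flush; mem=49
  op28 P1: load  L0 → I/S/S/S on L0; bus (none); mem=27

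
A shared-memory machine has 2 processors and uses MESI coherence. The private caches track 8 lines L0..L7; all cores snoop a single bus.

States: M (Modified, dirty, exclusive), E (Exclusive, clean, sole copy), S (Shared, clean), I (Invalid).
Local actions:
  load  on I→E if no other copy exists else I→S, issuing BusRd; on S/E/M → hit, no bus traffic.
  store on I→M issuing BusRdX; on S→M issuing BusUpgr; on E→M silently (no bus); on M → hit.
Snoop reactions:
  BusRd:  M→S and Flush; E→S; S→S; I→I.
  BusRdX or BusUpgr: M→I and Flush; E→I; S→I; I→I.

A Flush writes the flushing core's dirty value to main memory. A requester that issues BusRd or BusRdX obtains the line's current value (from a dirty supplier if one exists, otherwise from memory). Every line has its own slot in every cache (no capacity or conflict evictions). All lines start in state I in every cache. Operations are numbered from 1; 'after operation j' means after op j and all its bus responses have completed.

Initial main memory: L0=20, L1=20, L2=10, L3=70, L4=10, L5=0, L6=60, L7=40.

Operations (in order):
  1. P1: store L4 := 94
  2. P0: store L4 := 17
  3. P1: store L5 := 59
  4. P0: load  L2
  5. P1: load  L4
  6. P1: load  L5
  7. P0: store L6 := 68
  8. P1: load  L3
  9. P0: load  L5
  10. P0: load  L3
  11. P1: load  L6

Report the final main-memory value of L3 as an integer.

memory[L3] = 70

1. P1: store L4 := 94  bus=[BusRdX]  L4: P0=I P1=M  mem[L4]=10
2. P0: store L4 := 17  bus=[BusRdX,Flush]  L4: P0=M P1=I  mem[L4]=94
3. P1: store L5 := 59  bus=[BusRdX]  L5: P0=I P1=M  mem[L5]=0
4. P0: load  L2  bus=[BusRd]  L2: P0=E P1=I  mem[L2]=10
5. P1: load  L4  bus=[BusRd,Flush]  L4: P0=S P1=S  mem[L4]=17
6. P1: load  L5  bus=[-]  L5: P0=I P1=M  mem[L5]=0
7. P0: store L6 := 68  bus=[BusRdX]  L6: P0=M P1=I  mem[L6]=60
8. P1: load  L3  bus=[BusRd]  L3: P0=I P1=E  mem[L3]=70
9. P0: load  L5  bus=[BusRd,Flush]  L5: P0=S P1=S  mem[L5]=59
10. P0: load  L3  bus=[BusRd]  L3: P0=S P1=S  mem[L3]=70
11. P1: load  L6  bus=[BusRd,Flush]  L6: P0=S P1=S  mem[L6]=68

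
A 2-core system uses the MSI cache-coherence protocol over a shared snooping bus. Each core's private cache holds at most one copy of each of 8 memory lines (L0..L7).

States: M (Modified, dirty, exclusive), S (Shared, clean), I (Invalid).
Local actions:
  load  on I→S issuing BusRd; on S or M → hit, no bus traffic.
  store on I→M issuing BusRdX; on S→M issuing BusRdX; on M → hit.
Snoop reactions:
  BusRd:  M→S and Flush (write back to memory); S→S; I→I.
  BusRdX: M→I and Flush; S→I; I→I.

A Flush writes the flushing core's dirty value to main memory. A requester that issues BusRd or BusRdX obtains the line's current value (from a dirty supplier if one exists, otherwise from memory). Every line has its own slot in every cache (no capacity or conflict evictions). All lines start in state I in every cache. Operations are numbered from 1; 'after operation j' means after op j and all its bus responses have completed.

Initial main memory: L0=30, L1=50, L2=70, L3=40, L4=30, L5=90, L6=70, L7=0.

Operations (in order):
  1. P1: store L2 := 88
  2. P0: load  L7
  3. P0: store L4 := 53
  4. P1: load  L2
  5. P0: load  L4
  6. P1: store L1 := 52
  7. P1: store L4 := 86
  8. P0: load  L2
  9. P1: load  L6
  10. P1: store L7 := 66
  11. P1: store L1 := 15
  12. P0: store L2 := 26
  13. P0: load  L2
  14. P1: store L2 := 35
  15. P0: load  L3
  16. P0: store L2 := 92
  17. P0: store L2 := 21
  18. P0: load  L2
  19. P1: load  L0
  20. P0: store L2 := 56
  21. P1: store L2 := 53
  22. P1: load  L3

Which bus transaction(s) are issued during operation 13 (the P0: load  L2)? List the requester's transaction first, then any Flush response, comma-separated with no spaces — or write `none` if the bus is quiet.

  op1 P1: store L2 := 88 → I/M on L2; bus BusRdX; mem=70
  op2 P0: load  L7 → S/I on L7; bus BusRd; mem=0
  op3 P0: store L4 := 53 → M/I on L4; bus BusRdX; mem=30
  op4 P1: load  L2 → I/M on L2; bus (none); mem=70
  op5 P0: load  L4 → M/I on L4; bus (none); mem=30
  op6 P1: store L1 := 52 → I/M on L1; bus BusRdX; mem=50
  op7 P1: store L4 := 86 → I/M on L4; bus BusRdX Flush; mem=53
  op8 P0: load  L2 → S/S on L2; bus BusRd Flush; mem=88
  op9 P1: load  L6 → I/S on L6; bus BusRd; mem=70
  op10 P1: store L7 := 66 → I/M on L7; bus BusRdX; mem=0
  op11 P1: store L1 := 15 → I/M on L1; bus (none); mem=50
  op12 P0: store L2 := 26 → M/I on L2; bus BusRdX; mem=88
  op13 P0: load  L2 → M/I on L2; bus (none); mem=88
  op14 P1: store L2 := 35 → I/M on L2; bus BusRdX Flush; mem=26
  op15 P0: load  L3 → S/I on L3; bus BusRd; mem=40
  op16 P0: store L2 := 92 → M/I on L2; bus BusRdX Flush; mem=35
  op17 P0: store L2 := 21 → M/I on L2; bus (none); mem=35
  op18 P0: load  L2 → M/I on L2; bus (none); mem=35
  op19 P1: load  L0 → I/S on L0; bus BusRd; mem=30
  op20 P0: store L2 := 56 → M/I on L2; bus (none); mem=35
  op21 P1: store L2 := 53 → I/M on L2; bus BusRdX Flush; mem=56
  op22 P1: load  L3 → S/S on L3; bus BusRd; mem=40

bus = none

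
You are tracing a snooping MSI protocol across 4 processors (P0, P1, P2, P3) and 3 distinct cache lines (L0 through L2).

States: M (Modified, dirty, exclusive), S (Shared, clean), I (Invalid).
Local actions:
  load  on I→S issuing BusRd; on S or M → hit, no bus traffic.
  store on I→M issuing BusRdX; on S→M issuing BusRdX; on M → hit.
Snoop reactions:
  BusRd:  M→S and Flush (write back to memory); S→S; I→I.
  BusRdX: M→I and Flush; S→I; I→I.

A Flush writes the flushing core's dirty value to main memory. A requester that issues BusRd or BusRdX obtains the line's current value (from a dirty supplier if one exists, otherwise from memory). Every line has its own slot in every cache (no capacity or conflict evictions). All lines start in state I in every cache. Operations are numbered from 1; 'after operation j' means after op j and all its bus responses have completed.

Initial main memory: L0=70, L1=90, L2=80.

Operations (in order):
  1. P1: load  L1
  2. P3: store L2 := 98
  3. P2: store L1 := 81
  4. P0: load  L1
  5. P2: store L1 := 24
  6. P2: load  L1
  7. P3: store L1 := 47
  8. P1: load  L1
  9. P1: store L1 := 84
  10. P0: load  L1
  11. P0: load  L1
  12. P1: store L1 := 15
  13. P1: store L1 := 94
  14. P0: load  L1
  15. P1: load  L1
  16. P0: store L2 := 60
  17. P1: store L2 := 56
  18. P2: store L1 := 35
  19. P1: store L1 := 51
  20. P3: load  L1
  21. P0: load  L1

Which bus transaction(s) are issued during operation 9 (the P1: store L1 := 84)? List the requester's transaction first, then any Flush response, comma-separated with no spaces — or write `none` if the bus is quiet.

  op1 P1: load  L1 → I/S/I/I on L1; bus BusRd; mem=90
  op2 P3: store L2 := 98 → I/I/I/M on L2; bus BusRdX; mem=80
  op3 P2: store L1 := 81 → I/I/M/I on L1; bus BusRdX; mem=90
  op4 P0: load  L1 → S/I/S/I on L1; bus BusRd Flush; mem=81
  op5 P2: store L1 := 24 → I/I/M/I on L1; bus BusRdX; mem=81
  op6 P2: load  L1 → I/I/M/I on L1; bus (none); mem=81
  op7 P3: store L1 := 47 → I/I/I/M on L1; bus BusRdX Flush; mem=24
  op8 P1: load  L1 → I/S/I/S on L1; bus BusRd Flush; mem=47
  op9 P1: store L1 := 84 → I/M/I/I on L1; bus BusRdX; mem=47
  op10 P0: load  L1 → S/S/I/I on L1; bus BusRd Flush; mem=84
  op11 P0: load  L1 → S/S/I/I on L1; bus (none); mem=84
  op12 P1: store L1 := 15 → I/M/I/I on L1; bus BusRdX; mem=84
  op13 P1: store L1 := 94 → I/M/I/I on L1; bus (none); mem=84
  op14 P0: load  L1 → S/S/I/I on L1; bus BusRd Flush; mem=94
  op15 P1: load  L1 → S/S/I/I on L1; bus (none); mem=94
  op16 P0: store L2 := 60 → M/I/I/I on L2; bus BusRdX Flush; mem=98
  op17 P1: store L2 := 56 → I/M/I/I on L2; bus BusRdX Flush; mem=60
  op18 P2: store L1 := 35 → I/I/M/I on L1; bus BusRdX; mem=94
  op19 P1: store L1 := 51 → I/M/I/I on L1; bus BusRdX Flush; mem=35
  op20 P3: load  L1 → I/S/I/S on L1; bus BusRd Flush; mem=51
  op21 P0: load  L1 → S/S/I/S on L1; bus BusRd; mem=51

bus = BusRdX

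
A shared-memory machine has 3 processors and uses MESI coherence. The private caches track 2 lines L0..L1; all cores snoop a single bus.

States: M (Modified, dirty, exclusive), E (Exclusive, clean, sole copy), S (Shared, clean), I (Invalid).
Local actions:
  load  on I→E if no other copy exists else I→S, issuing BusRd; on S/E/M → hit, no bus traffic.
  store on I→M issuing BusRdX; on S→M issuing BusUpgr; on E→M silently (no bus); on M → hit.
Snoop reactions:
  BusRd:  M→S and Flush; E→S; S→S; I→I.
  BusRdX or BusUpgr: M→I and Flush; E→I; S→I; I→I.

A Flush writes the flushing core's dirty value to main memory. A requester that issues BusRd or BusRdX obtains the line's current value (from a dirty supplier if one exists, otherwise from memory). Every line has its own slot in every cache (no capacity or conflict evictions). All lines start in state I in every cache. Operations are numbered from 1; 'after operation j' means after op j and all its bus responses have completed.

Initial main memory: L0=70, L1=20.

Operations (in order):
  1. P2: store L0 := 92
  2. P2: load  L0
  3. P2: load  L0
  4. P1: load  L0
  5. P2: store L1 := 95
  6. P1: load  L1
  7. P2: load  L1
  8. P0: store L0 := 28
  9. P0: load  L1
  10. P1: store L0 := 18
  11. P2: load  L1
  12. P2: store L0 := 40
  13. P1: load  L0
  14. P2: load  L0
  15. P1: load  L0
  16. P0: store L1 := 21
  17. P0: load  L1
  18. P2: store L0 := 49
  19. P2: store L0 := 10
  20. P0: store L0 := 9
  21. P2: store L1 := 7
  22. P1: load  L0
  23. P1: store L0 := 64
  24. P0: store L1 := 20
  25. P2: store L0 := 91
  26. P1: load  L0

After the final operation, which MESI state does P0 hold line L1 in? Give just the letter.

[1] P2: store L0 := 92 | P0:I, P1:I, P2:M(92) | bus: BusRdX
[2] P2: load  L0 | P0:I, P1:I, P2:M(92) | bus: none
[3] P2: load  L0 | P0:I, P1:I, P2:M(92) | bus: none
[4] P1: load  L0 | P0:I, P1:S(92), P2:S(92) | bus: BusRd,Flush
[5] P2: store L1 := 95 | P0:I, P1:I, P2:M(95) | bus: BusRdX
[6] P1: load  L1 | P0:I, P1:S(95), P2:S(95) | bus: BusRd,Flush
[7] P2: load  L1 | P0:I, P1:S(95), P2:S(95) | bus: none
[8] P0: store L0 := 28 | P0:M(28), P1:I, P2:I | bus: BusRdX
[9] P0: load  L1 | P0:S(95), P1:S(95), P2:S(95) | bus: BusRd
[10] P1: store L0 := 18 | P0:I, P1:M(18), P2:I | bus: BusRdX,Flush
[11] P2: load  L1 | P0:S(95), P1:S(95), P2:S(95) | bus: none
[12] P2: store L0 := 40 | P0:I, P1:I, P2:M(40) | bus: BusRdX,Flush
[13] P1: load  L0 | P0:I, P1:S(40), P2:S(40) | bus: BusRd,Flush
[14] P2: load  L0 | P0:I, P1:S(40), P2:S(40) | bus: none
[15] P1: load  L0 | P0:I, P1:S(40), P2:S(40) | bus: none
[16] P0: store L1 := 21 | P0:M(21), P1:I, P2:I | bus: BusUpgr
[17] P0: load  L1 | P0:M(21), P1:I, P2:I | bus: none
[18] P2: store L0 := 49 | P0:I, P1:I, P2:M(49) | bus: BusUpgr
[19] P2: store L0 := 10 | P0:I, P1:I, P2:M(10) | bus: none
[20] P0: store L0 := 9 | P0:M(9), P1:I, P2:I | bus: BusRdX,Flush
[21] P2: store L1 := 7 | P0:I, P1:I, P2:M(7) | bus: BusRdX,Flush
[22] P1: load  L0 | P0:S(9), P1:S(9), P2:I | bus: BusRd,Flush
[23] P1: store L0 := 64 | P0:I, P1:M(64), P2:I | bus: BusUpgr
[24] P0: store L1 := 20 | P0:M(20), P1:I, P2:I | bus: BusRdX,Flush
[25] P2: store L0 := 91 | P0:I, P1:I, P2:M(91) | bus: BusRdX,Flush
[26] P1: load  L0 | P0:I, P1:S(91), P2:S(91) | bus: BusRd,Flush

state = M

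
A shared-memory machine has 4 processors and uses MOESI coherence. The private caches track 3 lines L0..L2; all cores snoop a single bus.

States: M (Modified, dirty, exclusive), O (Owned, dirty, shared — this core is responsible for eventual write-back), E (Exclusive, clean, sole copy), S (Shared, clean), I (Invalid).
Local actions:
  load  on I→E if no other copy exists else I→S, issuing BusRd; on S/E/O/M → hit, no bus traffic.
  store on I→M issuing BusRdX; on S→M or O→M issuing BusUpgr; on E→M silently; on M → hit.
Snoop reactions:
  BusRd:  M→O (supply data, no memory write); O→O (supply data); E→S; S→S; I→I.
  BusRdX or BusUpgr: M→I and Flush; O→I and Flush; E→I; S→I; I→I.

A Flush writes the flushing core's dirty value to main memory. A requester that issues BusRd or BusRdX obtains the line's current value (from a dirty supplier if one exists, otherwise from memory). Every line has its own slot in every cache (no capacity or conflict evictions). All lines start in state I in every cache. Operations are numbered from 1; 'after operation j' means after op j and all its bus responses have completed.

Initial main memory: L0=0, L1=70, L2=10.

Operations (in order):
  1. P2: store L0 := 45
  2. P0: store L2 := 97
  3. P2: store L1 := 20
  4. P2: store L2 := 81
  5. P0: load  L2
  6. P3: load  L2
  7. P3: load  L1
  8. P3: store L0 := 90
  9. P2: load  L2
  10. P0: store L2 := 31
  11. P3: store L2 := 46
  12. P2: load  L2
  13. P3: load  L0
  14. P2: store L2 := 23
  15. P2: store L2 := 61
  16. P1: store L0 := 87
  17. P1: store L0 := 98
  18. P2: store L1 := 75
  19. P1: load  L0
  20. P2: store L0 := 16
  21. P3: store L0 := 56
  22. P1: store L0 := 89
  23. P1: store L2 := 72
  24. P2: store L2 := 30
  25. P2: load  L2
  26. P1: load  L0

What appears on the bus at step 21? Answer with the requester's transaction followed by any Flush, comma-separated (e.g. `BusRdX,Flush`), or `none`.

step 1: P2: store L0 := 45  ⟶  IIMI  (L0)  txn=BusRdX  M[L0]=0
step 2: P0: store L2 := 97  ⟶  MIII  (L2)  txn=BusRdX  M[L2]=10
step 3: P2: store L1 := 20  ⟶  IIMI  (L1)  txn=BusRdX  M[L1]=70
step 4: P2: store L2 := 81  ⟶  IIMI  (L2)  txn=BusRdX+Flush  M[L2]=97
step 5: P0: load  L2  ⟶  SIOI  (L2)  txn=BusRd  M[L2]=97
step 6: P3: load  L2  ⟶  SIOS  (L2)  txn=BusRd  M[L2]=97
step 7: P3: load  L1  ⟶  IIOS  (L1)  txn=BusRd  M[L1]=70
step 8: P3: store L0 := 90  ⟶  IIIM  (L0)  txn=BusRdX+Flush  M[L0]=45
step 9: P2: load  L2  ⟶  SIOS  (L2)  txn=∅  M[L2]=97
step 10: P0: store L2 := 31  ⟶  MIII  (L2)  txn=BusUpgr+Flush  M[L2]=81
step 11: P3: store L2 := 46  ⟶  IIIM  (L2)  txn=BusRdX+Flush  M[L2]=31
step 12: P2: load  L2  ⟶  IISO  (L2)  txn=BusRd  M[L2]=31
step 13: P3: load  L0  ⟶  IIIM  (L0)  txn=∅  M[L0]=45
step 14: P2: store L2 := 23  ⟶  IIMI  (L2)  txn=BusUpgr+Flush  M[L2]=46
step 15: P2: store L2 := 61  ⟶  IIMI  (L2)  txn=∅  M[L2]=46
step 16: P1: store L0 := 87  ⟶  IMII  (L0)  txn=BusRdX+Flush  M[L0]=90
step 17: P1: store L0 := 98  ⟶  IMII  (L0)  txn=∅  M[L0]=90
step 18: P2: store L1 := 75  ⟶  IIMI  (L1)  txn=BusUpgr  M[L1]=70
step 19: P1: load  L0  ⟶  IMII  (L0)  txn=∅  M[L0]=90
step 20: P2: store L0 := 16  ⟶  IIMI  (L0)  txn=BusRdX+Flush  M[L0]=98
step 21: P3: store L0 := 56  ⟶  IIIM  (L0)  txn=BusRdX+Flush  M[L0]=16
step 22: P1: store L0 := 89  ⟶  IMII  (L0)  txn=BusRdX+Flush  M[L0]=56
step 23: P1: store L2 := 72  ⟶  IMII  (L2)  txn=BusRdX+Flush  M[L2]=61
step 24: P2: store L2 := 30  ⟶  IIMI  (L2)  txn=BusRdX+Flush  M[L2]=72
step 25: P2: load  L2  ⟶  IIMI  (L2)  txn=∅  M[L2]=72
step 26: P1: load  L0  ⟶  IMII  (L0)  txn=∅  M[L0]=56

bus = BusRdX,Flush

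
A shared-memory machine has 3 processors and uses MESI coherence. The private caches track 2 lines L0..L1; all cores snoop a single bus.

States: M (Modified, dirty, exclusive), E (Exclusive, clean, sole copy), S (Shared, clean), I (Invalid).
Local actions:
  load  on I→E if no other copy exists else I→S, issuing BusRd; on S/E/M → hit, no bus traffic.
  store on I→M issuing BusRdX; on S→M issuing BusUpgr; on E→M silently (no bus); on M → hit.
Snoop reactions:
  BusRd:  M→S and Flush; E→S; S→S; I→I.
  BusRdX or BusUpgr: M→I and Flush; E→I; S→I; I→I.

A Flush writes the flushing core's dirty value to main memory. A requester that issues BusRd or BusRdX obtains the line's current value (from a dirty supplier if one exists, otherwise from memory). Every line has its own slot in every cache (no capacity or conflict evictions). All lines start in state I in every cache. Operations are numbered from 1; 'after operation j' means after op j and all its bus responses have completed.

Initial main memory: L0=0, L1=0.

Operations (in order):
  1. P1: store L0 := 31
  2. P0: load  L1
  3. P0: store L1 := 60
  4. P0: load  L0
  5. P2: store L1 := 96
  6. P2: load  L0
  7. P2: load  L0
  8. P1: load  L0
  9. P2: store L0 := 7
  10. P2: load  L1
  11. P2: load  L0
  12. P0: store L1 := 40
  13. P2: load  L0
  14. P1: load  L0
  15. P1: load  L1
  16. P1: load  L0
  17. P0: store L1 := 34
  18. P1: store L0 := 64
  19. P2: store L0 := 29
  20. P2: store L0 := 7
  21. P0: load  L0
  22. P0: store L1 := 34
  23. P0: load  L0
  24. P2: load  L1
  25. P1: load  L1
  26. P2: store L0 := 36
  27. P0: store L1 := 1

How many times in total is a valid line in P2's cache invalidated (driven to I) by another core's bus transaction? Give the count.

invalidations = 3

1. P1: store L0 := 31  bus=[BusRdX]  L0: P0=I P1=M P2=I  mem[L0]=0
2. P0: load  L1  bus=[BusRd]  L1: P0=E P1=I P2=I  mem[L1]=0
3. P0: store L1 := 60  bus=[-]  L1: P0=M P1=I P2=I  mem[L1]=0
4. P0: load  L0  bus=[BusRd,Flush]  L0: P0=S P1=S P2=I  mem[L0]=31
5. P2: store L1 := 96  bus=[BusRdX,Flush]  L1: P0=I P1=I P2=M  mem[L1]=60
6. P2: load  L0  bus=[BusRd]  L0: P0=S P1=S P2=S  mem[L0]=31
7. P2: load  L0  bus=[-]  L0: P0=S P1=S P2=S  mem[L0]=31
8. P1: load  L0  bus=[-]  L0: P0=S P1=S P2=S  mem[L0]=31
9. P2: store L0 := 7  bus=[BusUpgr]  L0: P0=I P1=I P2=M  mem[L0]=31
10. P2: load  L1  bus=[-]  L1: P0=I P1=I P2=M  mem[L1]=60
11. P2: load  L0  bus=[-]  L0: P0=I P1=I P2=M  mem[L0]=31
12. P0: store L1 := 40  bus=[BusRdX,Flush]  L1: P0=M P1=I P2=I  mem[L1]=96
13. P2: load  L0  bus=[-]  L0: P0=I P1=I P2=M  mem[L0]=31
14. P1: load  L0  bus=[BusRd,Flush]  L0: P0=I P1=S P2=S  mem[L0]=7
15. P1: load  L1  bus=[BusRd,Flush]  L1: P0=S P1=S P2=I  mem[L1]=40
16. P1: load  L0  bus=[-]  L0: P0=I P1=S P2=S  mem[L0]=7
17. P0: store L1 := 34  bus=[BusUpgr]  L1: P0=M P1=I P2=I  mem[L1]=40
18. P1: store L0 := 64  bus=[BusUpgr]  L0: P0=I P1=M P2=I  mem[L0]=7
19. P2: store L0 := 29  bus=[BusRdX,Flush]  L0: P0=I P1=I P2=M  mem[L0]=64
20. P2: store L0 := 7  bus=[-]  L0: P0=I P1=I P2=M  mem[L0]=64
21. P0: load  L0  bus=[BusRd,Flush]  L0: P0=S P1=I P2=S  mem[L0]=7
22. P0: store L1 := 34  bus=[-]  L1: P0=M P1=I P2=I  mem[L1]=40
23. P0: load  L0  bus=[-]  L0: P0=S P1=I P2=S  mem[L0]=7
24. P2: load  L1  bus=[BusRd,Flush]  L1: P0=S P1=I P2=S  mem[L1]=34
25. P1: load  L1  bus=[BusRd]  L1: P0=S P1=S P2=S  mem[L1]=34
26. P2: store L0 := 36  bus=[BusUpgr]  L0: P0=I P1=I P2=M  mem[L0]=7
27. P0: store L1 := 1  bus=[BusUpgr]  L1: P0=M P1=I P2=I  mem[L1]=34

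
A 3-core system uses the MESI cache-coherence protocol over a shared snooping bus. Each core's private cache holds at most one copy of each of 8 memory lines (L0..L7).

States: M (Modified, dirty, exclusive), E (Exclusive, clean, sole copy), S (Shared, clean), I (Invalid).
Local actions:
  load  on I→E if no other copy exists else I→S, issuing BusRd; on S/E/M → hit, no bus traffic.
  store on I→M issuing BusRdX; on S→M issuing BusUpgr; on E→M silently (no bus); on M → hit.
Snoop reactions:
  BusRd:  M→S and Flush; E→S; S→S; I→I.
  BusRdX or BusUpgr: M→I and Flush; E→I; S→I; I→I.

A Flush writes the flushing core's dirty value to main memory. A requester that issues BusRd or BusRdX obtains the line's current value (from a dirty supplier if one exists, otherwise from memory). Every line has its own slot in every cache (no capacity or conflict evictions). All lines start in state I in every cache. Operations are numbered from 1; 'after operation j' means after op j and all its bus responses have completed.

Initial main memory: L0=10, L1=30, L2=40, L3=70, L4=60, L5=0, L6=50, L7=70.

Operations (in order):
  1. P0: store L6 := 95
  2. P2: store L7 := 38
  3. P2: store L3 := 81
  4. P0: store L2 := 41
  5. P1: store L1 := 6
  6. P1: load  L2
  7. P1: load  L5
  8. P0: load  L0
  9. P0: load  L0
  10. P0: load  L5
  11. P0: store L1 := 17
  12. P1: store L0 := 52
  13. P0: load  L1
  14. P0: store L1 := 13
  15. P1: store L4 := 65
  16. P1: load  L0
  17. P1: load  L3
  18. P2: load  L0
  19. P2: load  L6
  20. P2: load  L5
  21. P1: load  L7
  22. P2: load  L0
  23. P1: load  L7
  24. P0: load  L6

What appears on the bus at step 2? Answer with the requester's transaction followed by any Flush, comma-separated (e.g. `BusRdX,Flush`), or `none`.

bus = BusRdX

  op1 P0: store L6 := 95 → M/I/I on L6; bus BusRdX; mem=50
  op2 P2: store L7 := 38 → I/I/M on L7; bus BusRdX; mem=70
  op3 P2: store L3 := 81 → I/I/M on L3; bus BusRdX; mem=70
  op4 P0: store L2 := 41 → M/I/I on L2; bus BusRdX; mem=40
  op5 P1: store L1 := 6 → I/M/I on L1; bus BusRdX; mem=30
  op6 P1: load  L2 → S/S/I on L2; bus BusRd Flush; mem=41
  op7 P1: load  L5 → I/E/I on L5; bus BusRd; mem=0
  op8 P0: load  L0 → E/I/I on L0; bus BusRd; mem=10
  op9 P0: load  L0 → E/I/I on L0; bus (none); mem=10
  op10 P0: load  L5 → S/S/I on L5; bus BusRd; mem=0
  op11 P0: store L1 := 17 → M/I/I on L1; bus BusRdX Flush; mem=6
  op12 P1: store L0 := 52 → I/M/I on L0; bus BusRdX; mem=10
  op13 P0: load  L1 → M/I/I on L1; bus (none); mem=6
  op14 P0: store L1 := 13 → M/I/I on L1; bus (none); mem=6
  op15 P1: store L4 := 65 → I/M/I on L4; bus BusRdX; mem=60
  op16 P1: load  L0 → I/M/I on L0; bus (none); mem=10
  op17 P1: load  L3 → I/S/S on L3; bus BusRd Flush; mem=81
  op18 P2: load  L0 → I/S/S on L0; bus BusRd Flush; mem=52
  op19 P2: load  L6 → S/I/S on L6; bus BusRd Flush; mem=95
  op20 P2: load  L5 → S/S/S on L5; bus BusRd; mem=0
  op21 P1: load  L7 → I/S/S on L7; bus BusRd Flush; mem=38
  op22 P2: load  L0 → I/S/S on L0; bus (none); mem=52
  op23 P1: load  L7 → I/S/S on L7; bus (none); mem=38
  op24 P0: load  L6 → S/I/S on L6; bus (none); mem=95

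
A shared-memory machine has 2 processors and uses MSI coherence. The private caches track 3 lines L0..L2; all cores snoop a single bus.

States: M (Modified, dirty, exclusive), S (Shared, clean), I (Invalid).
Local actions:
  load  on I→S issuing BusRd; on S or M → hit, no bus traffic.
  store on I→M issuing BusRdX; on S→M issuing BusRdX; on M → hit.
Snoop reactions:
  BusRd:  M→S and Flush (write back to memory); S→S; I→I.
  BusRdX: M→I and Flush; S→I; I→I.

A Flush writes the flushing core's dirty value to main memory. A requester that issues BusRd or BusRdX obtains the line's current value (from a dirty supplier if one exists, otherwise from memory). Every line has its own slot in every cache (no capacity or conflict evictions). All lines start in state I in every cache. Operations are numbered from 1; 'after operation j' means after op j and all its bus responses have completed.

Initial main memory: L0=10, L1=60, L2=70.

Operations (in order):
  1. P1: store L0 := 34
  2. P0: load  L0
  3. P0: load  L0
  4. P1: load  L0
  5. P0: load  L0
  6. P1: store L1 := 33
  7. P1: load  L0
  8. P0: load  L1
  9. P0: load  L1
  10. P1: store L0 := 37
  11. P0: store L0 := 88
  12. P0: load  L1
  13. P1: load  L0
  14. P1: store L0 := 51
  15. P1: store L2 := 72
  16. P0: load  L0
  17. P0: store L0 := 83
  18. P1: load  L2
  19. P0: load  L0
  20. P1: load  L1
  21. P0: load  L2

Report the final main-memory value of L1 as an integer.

[1] P1: store L0 := 34 | P0:I, P1:M(34) | bus: BusRdX
[2] P0: load  L0 | P0:S(34), P1:S(34) | bus: BusRd,Flush
[3] P0: load  L0 | P0:S(34), P1:S(34) | bus: none
[4] P1: load  L0 | P0:S(34), P1:S(34) | bus: none
[5] P0: load  L0 | P0:S(34), P1:S(34) | bus: none
[6] P1: store L1 := 33 | P0:I, P1:M(33) | bus: BusRdX
[7] P1: load  L0 | P0:S(34), P1:S(34) | bus: none
[8] P0: load  L1 | P0:S(33), P1:S(33) | bus: BusRd,Flush
[9] P0: load  L1 | P0:S(33), P1:S(33) | bus: none
[10] P1: store L0 := 37 | P0:I, P1:M(37) | bus: BusRdX
[11] P0: store L0 := 88 | P0:M(88), P1:I | bus: BusRdX,Flush
[12] P0: load  L1 | P0:S(33), P1:S(33) | bus: none
[13] P1: load  L0 | P0:S(88), P1:S(88) | bus: BusRd,Flush
[14] P1: store L0 := 51 | P0:I, P1:M(51) | bus: BusRdX
[15] P1: store L2 := 72 | P0:I, P1:M(72) | bus: BusRdX
[16] P0: load  L0 | P0:S(51), P1:S(51) | bus: BusRd,Flush
[17] P0: store L0 := 83 | P0:M(83), P1:I | bus: BusRdX
[18] P1: load  L2 | P0:I, P1:M(72) | bus: none
[19] P0: load  L0 | P0:M(83), P1:I | bus: none
[20] P1: load  L1 | P0:S(33), P1:S(33) | bus: none
[21] P0: load  L2 | P0:S(72), P1:S(72) | bus: BusRd,Flush

memory[L1] = 33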